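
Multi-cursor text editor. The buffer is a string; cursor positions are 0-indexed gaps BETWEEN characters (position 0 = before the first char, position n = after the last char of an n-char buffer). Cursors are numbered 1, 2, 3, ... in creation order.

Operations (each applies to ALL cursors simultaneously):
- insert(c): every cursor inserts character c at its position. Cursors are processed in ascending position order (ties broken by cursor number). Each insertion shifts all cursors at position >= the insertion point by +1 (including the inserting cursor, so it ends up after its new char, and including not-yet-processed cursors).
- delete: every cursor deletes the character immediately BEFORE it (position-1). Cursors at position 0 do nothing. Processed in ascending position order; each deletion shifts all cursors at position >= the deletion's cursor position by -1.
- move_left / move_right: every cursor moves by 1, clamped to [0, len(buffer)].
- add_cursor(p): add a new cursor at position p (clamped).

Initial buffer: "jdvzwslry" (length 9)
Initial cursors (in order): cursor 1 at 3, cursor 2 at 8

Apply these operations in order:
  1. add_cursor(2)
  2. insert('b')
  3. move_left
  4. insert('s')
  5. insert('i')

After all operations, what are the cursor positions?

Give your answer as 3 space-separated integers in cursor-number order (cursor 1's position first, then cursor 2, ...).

After op 1 (add_cursor(2)): buffer="jdvzwslry" (len 9), cursors c3@2 c1@3 c2@8, authorship .........
After op 2 (insert('b')): buffer="jdbvbzwslrby" (len 12), cursors c3@3 c1@5 c2@11, authorship ..3.1.....2.
After op 3 (move_left): buffer="jdbvbzwslrby" (len 12), cursors c3@2 c1@4 c2@10, authorship ..3.1.....2.
After op 4 (insert('s')): buffer="jdsbvsbzwslrsby" (len 15), cursors c3@3 c1@6 c2@13, authorship ..33.11.....22.
After op 5 (insert('i')): buffer="jdsibvsibzwslrsiby" (len 18), cursors c3@4 c1@8 c2@16, authorship ..333.111.....222.

Answer: 8 16 4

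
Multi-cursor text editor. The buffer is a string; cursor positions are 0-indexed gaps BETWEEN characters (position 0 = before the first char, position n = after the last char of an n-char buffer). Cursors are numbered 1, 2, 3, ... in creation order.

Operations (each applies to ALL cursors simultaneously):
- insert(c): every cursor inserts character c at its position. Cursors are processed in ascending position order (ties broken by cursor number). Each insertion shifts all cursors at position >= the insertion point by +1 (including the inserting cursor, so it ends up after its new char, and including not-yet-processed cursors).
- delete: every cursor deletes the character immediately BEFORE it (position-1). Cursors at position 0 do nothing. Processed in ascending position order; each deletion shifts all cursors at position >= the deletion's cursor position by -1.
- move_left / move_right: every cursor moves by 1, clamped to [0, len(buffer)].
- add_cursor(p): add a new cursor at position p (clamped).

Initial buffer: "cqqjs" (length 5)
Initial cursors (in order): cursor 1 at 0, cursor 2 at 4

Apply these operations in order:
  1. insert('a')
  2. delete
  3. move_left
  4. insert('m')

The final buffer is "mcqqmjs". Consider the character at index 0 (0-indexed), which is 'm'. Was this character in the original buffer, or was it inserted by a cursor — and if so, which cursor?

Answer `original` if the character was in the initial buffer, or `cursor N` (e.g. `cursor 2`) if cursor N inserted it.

Answer: cursor 1

Derivation:
After op 1 (insert('a')): buffer="acqqjas" (len 7), cursors c1@1 c2@6, authorship 1....2.
After op 2 (delete): buffer="cqqjs" (len 5), cursors c1@0 c2@4, authorship .....
After op 3 (move_left): buffer="cqqjs" (len 5), cursors c1@0 c2@3, authorship .....
After op 4 (insert('m')): buffer="mcqqmjs" (len 7), cursors c1@1 c2@5, authorship 1...2..
Authorship (.=original, N=cursor N): 1 . . . 2 . .
Index 0: author = 1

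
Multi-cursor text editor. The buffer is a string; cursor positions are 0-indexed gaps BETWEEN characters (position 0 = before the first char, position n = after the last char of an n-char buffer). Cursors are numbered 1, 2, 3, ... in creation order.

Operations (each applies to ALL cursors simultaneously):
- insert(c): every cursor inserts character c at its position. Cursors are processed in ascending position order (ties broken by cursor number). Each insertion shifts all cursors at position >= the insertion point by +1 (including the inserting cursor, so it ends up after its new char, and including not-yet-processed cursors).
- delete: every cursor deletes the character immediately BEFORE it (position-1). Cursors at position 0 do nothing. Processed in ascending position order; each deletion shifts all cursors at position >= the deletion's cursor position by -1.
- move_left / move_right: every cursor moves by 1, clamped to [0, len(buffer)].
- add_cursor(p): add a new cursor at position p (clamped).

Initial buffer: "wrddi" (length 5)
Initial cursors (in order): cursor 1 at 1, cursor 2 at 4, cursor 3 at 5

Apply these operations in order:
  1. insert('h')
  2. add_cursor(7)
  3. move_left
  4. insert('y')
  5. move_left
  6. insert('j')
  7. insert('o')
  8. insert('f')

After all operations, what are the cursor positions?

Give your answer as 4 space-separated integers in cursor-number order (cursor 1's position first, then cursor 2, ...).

After op 1 (insert('h')): buffer="whrddhih" (len 8), cursors c1@2 c2@6 c3@8, authorship .1...2.3
After op 2 (add_cursor(7)): buffer="whrddhih" (len 8), cursors c1@2 c2@6 c4@7 c3@8, authorship .1...2.3
After op 3 (move_left): buffer="whrddhih" (len 8), cursors c1@1 c2@5 c4@6 c3@7, authorship .1...2.3
After op 4 (insert('y')): buffer="wyhrddyhyiyh" (len 12), cursors c1@2 c2@7 c4@9 c3@11, authorship .11...224.33
After op 5 (move_left): buffer="wyhrddyhyiyh" (len 12), cursors c1@1 c2@6 c4@8 c3@10, authorship .11...224.33
After op 6 (insert('j')): buffer="wjyhrddjyhjyijyh" (len 16), cursors c1@2 c2@8 c4@11 c3@14, authorship .111...22244.333
After op 7 (insert('o')): buffer="wjoyhrddjoyhjoyijoyh" (len 20), cursors c1@3 c2@10 c4@14 c3@18, authorship .1111...2222444.3333
After op 8 (insert('f')): buffer="wjofyhrddjofyhjofyijofyh" (len 24), cursors c1@4 c2@12 c4@17 c3@22, authorship .11111...222224444.33333

Answer: 4 12 22 17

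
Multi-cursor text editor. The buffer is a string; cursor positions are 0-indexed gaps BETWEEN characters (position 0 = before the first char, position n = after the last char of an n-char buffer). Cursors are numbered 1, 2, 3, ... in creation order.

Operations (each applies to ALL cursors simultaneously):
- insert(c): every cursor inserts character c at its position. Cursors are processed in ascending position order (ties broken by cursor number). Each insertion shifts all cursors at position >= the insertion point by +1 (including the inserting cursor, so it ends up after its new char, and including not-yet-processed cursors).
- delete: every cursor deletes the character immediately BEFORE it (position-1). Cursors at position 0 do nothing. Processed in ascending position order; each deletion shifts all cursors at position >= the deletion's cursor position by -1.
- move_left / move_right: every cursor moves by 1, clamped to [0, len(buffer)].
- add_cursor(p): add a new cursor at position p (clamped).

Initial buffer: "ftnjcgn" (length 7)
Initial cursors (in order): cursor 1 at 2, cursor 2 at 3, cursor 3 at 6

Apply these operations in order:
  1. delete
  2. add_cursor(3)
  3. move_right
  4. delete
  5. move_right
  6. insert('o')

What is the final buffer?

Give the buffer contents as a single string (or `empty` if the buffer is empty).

After op 1 (delete): buffer="fjcn" (len 4), cursors c1@1 c2@1 c3@3, authorship ....
After op 2 (add_cursor(3)): buffer="fjcn" (len 4), cursors c1@1 c2@1 c3@3 c4@3, authorship ....
After op 3 (move_right): buffer="fjcn" (len 4), cursors c1@2 c2@2 c3@4 c4@4, authorship ....
After op 4 (delete): buffer="" (len 0), cursors c1@0 c2@0 c3@0 c4@0, authorship 
After op 5 (move_right): buffer="" (len 0), cursors c1@0 c2@0 c3@0 c4@0, authorship 
After op 6 (insert('o')): buffer="oooo" (len 4), cursors c1@4 c2@4 c3@4 c4@4, authorship 1234

Answer: oooo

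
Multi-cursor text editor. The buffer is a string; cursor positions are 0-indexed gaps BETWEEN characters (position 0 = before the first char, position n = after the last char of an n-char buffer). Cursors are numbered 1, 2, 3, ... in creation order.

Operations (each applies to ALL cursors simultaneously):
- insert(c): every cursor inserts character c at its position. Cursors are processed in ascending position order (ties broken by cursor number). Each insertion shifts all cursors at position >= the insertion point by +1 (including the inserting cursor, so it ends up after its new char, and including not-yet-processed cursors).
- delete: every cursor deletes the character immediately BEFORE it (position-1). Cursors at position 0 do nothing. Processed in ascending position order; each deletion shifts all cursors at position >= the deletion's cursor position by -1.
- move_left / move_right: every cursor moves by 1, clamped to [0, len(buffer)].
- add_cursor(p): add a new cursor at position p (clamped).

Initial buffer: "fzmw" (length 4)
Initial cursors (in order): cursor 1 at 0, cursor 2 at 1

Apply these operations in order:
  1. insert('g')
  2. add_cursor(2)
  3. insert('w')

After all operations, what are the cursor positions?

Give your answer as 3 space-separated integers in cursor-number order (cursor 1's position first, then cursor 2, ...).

After op 1 (insert('g')): buffer="gfgzmw" (len 6), cursors c1@1 c2@3, authorship 1.2...
After op 2 (add_cursor(2)): buffer="gfgzmw" (len 6), cursors c1@1 c3@2 c2@3, authorship 1.2...
After op 3 (insert('w')): buffer="gwfwgwzmw" (len 9), cursors c1@2 c3@4 c2@6, authorship 11.322...

Answer: 2 6 4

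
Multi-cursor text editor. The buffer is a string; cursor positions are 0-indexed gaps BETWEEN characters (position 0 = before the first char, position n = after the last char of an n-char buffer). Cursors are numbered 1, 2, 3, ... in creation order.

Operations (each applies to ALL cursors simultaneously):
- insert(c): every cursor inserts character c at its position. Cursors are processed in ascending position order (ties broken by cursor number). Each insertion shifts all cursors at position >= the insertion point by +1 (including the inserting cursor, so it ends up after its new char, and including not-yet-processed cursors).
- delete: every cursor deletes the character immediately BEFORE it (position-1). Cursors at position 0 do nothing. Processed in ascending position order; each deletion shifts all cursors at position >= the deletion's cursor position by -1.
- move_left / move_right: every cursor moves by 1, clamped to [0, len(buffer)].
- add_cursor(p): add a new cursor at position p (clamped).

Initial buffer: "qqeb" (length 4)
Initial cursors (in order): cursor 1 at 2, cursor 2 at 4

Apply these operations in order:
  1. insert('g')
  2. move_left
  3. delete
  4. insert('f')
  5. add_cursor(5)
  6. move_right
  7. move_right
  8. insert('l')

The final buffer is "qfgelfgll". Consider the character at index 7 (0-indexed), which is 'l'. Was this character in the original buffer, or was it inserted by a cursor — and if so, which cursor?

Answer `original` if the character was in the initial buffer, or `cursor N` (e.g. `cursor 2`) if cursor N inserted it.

After op 1 (insert('g')): buffer="qqgebg" (len 6), cursors c1@3 c2@6, authorship ..1..2
After op 2 (move_left): buffer="qqgebg" (len 6), cursors c1@2 c2@5, authorship ..1..2
After op 3 (delete): buffer="qgeg" (len 4), cursors c1@1 c2@3, authorship .1.2
After op 4 (insert('f')): buffer="qfgefg" (len 6), cursors c1@2 c2@5, authorship .11.22
After op 5 (add_cursor(5)): buffer="qfgefg" (len 6), cursors c1@2 c2@5 c3@5, authorship .11.22
After op 6 (move_right): buffer="qfgefg" (len 6), cursors c1@3 c2@6 c3@6, authorship .11.22
After op 7 (move_right): buffer="qfgefg" (len 6), cursors c1@4 c2@6 c3@6, authorship .11.22
After op 8 (insert('l')): buffer="qfgelfgll" (len 9), cursors c1@5 c2@9 c3@9, authorship .11.12223
Authorship (.=original, N=cursor N): . 1 1 . 1 2 2 2 3
Index 7: author = 2

Answer: cursor 2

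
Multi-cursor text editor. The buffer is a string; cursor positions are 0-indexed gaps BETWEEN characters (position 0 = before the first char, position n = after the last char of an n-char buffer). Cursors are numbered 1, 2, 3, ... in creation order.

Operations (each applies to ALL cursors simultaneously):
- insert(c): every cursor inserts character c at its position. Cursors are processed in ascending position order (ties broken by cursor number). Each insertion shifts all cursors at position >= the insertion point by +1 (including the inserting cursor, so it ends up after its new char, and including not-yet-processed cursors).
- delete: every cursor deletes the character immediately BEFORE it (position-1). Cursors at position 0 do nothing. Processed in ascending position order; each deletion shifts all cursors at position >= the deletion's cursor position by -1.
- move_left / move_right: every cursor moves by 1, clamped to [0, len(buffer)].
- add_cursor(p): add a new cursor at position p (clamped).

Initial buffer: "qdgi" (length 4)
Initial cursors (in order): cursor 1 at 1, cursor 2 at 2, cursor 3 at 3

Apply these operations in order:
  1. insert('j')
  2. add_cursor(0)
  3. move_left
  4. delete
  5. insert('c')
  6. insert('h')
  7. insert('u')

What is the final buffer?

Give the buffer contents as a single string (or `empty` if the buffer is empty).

Answer: cchhuujchujchuji

Derivation:
After op 1 (insert('j')): buffer="qjdjgji" (len 7), cursors c1@2 c2@4 c3@6, authorship .1.2.3.
After op 2 (add_cursor(0)): buffer="qjdjgji" (len 7), cursors c4@0 c1@2 c2@4 c3@6, authorship .1.2.3.
After op 3 (move_left): buffer="qjdjgji" (len 7), cursors c4@0 c1@1 c2@3 c3@5, authorship .1.2.3.
After op 4 (delete): buffer="jjji" (len 4), cursors c1@0 c4@0 c2@1 c3@2, authorship 123.
After op 5 (insert('c')): buffer="ccjcjcji" (len 8), cursors c1@2 c4@2 c2@4 c3@6, authorship 1412233.
After op 6 (insert('h')): buffer="cchhjchjchji" (len 12), cursors c1@4 c4@4 c2@7 c3@10, authorship 14141222333.
After op 7 (insert('u')): buffer="cchhuujchujchuji" (len 16), cursors c1@6 c4@6 c2@10 c3@14, authorship 141414122223333.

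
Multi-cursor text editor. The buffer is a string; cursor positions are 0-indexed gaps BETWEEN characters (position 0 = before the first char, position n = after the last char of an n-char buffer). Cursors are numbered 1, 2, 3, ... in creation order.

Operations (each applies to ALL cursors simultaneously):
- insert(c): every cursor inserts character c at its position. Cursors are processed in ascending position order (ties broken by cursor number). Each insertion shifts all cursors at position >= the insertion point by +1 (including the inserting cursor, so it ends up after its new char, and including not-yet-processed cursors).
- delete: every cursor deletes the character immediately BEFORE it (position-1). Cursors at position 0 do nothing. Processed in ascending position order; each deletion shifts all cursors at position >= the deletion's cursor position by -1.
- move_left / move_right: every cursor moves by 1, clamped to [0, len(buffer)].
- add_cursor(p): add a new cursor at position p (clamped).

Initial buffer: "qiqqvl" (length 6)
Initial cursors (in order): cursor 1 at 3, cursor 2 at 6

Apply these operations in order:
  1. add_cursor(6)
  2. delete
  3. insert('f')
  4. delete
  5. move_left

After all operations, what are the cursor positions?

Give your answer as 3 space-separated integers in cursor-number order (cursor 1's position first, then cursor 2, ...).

After op 1 (add_cursor(6)): buffer="qiqqvl" (len 6), cursors c1@3 c2@6 c3@6, authorship ......
After op 2 (delete): buffer="qiq" (len 3), cursors c1@2 c2@3 c3@3, authorship ...
After op 3 (insert('f')): buffer="qifqff" (len 6), cursors c1@3 c2@6 c3@6, authorship ..1.23
After op 4 (delete): buffer="qiq" (len 3), cursors c1@2 c2@3 c3@3, authorship ...
After op 5 (move_left): buffer="qiq" (len 3), cursors c1@1 c2@2 c3@2, authorship ...

Answer: 1 2 2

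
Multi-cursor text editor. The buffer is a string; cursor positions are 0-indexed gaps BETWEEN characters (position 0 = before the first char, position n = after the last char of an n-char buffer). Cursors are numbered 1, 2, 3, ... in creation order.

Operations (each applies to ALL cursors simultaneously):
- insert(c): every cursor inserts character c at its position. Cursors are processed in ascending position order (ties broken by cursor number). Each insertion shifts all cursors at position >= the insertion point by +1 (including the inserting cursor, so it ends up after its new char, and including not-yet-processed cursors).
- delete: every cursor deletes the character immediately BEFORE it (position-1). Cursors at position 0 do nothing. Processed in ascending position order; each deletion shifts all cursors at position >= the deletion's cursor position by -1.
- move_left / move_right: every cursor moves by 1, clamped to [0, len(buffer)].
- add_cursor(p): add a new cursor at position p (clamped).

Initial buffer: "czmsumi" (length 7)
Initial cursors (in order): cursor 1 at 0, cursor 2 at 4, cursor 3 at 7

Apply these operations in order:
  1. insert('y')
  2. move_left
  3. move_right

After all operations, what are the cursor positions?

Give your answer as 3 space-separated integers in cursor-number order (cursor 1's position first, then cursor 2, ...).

After op 1 (insert('y')): buffer="yczmsyumiy" (len 10), cursors c1@1 c2@6 c3@10, authorship 1....2...3
After op 2 (move_left): buffer="yczmsyumiy" (len 10), cursors c1@0 c2@5 c3@9, authorship 1....2...3
After op 3 (move_right): buffer="yczmsyumiy" (len 10), cursors c1@1 c2@6 c3@10, authorship 1....2...3

Answer: 1 6 10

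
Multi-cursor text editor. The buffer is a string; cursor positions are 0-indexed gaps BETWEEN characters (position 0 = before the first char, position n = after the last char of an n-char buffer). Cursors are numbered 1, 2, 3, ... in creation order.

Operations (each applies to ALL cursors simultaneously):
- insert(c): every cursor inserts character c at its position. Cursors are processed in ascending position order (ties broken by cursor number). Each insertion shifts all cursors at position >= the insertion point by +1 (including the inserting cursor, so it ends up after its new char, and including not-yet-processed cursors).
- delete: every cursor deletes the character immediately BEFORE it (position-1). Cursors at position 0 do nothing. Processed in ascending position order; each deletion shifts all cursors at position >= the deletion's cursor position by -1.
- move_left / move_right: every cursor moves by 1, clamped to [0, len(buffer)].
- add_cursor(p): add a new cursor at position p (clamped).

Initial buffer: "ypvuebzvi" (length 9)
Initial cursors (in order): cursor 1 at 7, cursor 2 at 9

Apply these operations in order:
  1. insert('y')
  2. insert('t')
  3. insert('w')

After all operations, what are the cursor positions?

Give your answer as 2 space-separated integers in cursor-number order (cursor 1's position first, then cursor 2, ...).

After op 1 (insert('y')): buffer="ypvuebzyviy" (len 11), cursors c1@8 c2@11, authorship .......1..2
After op 2 (insert('t')): buffer="ypvuebzytviyt" (len 13), cursors c1@9 c2@13, authorship .......11..22
After op 3 (insert('w')): buffer="ypvuebzytwviytw" (len 15), cursors c1@10 c2@15, authorship .......111..222

Answer: 10 15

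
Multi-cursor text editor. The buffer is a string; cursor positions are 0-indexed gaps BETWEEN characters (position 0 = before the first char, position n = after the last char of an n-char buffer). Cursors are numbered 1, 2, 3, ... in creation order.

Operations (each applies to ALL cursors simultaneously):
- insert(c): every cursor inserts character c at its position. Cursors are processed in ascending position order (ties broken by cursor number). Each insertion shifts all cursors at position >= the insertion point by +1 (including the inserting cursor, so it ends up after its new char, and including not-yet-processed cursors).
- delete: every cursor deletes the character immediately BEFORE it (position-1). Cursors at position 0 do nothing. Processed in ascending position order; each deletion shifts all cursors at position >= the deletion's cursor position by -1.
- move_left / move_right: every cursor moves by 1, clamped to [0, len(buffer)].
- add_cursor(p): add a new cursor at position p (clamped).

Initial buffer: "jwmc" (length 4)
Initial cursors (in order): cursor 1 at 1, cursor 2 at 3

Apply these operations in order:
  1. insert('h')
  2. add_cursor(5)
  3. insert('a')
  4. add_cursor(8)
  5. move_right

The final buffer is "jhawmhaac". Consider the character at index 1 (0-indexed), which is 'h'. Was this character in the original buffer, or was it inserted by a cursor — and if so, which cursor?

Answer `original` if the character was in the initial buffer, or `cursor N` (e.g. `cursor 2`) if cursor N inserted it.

Answer: cursor 1

Derivation:
After op 1 (insert('h')): buffer="jhwmhc" (len 6), cursors c1@2 c2@5, authorship .1..2.
After op 2 (add_cursor(5)): buffer="jhwmhc" (len 6), cursors c1@2 c2@5 c3@5, authorship .1..2.
After op 3 (insert('a')): buffer="jhawmhaac" (len 9), cursors c1@3 c2@8 c3@8, authorship .11..223.
After op 4 (add_cursor(8)): buffer="jhawmhaac" (len 9), cursors c1@3 c2@8 c3@8 c4@8, authorship .11..223.
After op 5 (move_right): buffer="jhawmhaac" (len 9), cursors c1@4 c2@9 c3@9 c4@9, authorship .11..223.
Authorship (.=original, N=cursor N): . 1 1 . . 2 2 3 .
Index 1: author = 1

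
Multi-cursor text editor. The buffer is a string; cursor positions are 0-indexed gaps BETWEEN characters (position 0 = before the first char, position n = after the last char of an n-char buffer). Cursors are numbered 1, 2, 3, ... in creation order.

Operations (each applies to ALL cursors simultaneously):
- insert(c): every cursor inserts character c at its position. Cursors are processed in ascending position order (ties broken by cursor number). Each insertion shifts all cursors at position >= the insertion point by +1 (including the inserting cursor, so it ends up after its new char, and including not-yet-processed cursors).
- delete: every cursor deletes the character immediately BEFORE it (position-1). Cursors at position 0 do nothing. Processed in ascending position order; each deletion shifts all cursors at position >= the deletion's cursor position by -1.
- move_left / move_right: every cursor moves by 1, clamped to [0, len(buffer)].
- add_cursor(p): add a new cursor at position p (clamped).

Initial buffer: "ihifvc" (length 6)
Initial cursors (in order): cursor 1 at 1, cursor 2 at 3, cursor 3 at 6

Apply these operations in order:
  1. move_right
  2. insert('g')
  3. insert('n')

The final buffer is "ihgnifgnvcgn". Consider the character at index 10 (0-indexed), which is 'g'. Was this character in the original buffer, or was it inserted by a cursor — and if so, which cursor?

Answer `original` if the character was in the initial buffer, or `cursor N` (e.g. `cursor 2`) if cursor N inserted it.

After op 1 (move_right): buffer="ihifvc" (len 6), cursors c1@2 c2@4 c3@6, authorship ......
After op 2 (insert('g')): buffer="ihgifgvcg" (len 9), cursors c1@3 c2@6 c3@9, authorship ..1..2..3
After op 3 (insert('n')): buffer="ihgnifgnvcgn" (len 12), cursors c1@4 c2@8 c3@12, authorship ..11..22..33
Authorship (.=original, N=cursor N): . . 1 1 . . 2 2 . . 3 3
Index 10: author = 3

Answer: cursor 3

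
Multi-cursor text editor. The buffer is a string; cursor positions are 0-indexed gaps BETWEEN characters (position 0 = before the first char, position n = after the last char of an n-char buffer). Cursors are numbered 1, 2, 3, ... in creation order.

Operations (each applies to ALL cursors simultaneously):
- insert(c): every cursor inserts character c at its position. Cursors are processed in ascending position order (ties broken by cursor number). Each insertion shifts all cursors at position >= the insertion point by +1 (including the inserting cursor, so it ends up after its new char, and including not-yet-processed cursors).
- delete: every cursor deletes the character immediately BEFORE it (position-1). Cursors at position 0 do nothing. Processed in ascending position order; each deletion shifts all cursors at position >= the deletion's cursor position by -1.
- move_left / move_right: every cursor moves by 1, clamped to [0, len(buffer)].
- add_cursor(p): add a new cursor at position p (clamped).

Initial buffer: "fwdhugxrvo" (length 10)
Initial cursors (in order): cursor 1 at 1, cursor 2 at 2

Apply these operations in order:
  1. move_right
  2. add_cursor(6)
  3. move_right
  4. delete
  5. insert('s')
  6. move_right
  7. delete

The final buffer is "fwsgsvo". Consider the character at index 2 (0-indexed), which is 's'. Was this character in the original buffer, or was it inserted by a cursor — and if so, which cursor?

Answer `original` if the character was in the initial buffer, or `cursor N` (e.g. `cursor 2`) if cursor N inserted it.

Answer: cursor 1

Derivation:
After op 1 (move_right): buffer="fwdhugxrvo" (len 10), cursors c1@2 c2@3, authorship ..........
After op 2 (add_cursor(6)): buffer="fwdhugxrvo" (len 10), cursors c1@2 c2@3 c3@6, authorship ..........
After op 3 (move_right): buffer="fwdhugxrvo" (len 10), cursors c1@3 c2@4 c3@7, authorship ..........
After op 4 (delete): buffer="fwugrvo" (len 7), cursors c1@2 c2@2 c3@4, authorship .......
After op 5 (insert('s')): buffer="fwssugsrvo" (len 10), cursors c1@4 c2@4 c3@7, authorship ..12..3...
After op 6 (move_right): buffer="fwssugsrvo" (len 10), cursors c1@5 c2@5 c3@8, authorship ..12..3...
After op 7 (delete): buffer="fwsgsvo" (len 7), cursors c1@3 c2@3 c3@5, authorship ..1.3..
Authorship (.=original, N=cursor N): . . 1 . 3 . .
Index 2: author = 1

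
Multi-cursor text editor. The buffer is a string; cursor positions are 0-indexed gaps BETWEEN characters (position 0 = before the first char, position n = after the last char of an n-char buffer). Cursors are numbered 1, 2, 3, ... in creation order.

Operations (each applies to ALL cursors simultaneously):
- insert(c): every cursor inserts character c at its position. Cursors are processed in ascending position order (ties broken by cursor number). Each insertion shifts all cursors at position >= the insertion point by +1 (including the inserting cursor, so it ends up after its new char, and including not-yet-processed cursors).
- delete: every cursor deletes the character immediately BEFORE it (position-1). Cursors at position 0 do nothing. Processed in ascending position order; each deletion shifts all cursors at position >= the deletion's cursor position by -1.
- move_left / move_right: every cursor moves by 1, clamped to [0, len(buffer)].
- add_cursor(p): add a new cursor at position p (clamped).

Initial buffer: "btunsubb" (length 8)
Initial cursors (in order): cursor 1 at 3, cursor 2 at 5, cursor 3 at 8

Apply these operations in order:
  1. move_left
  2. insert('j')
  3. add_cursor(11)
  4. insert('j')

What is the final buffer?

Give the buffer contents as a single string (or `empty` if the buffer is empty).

Answer: btjjunjjsubjjbj

Derivation:
After op 1 (move_left): buffer="btunsubb" (len 8), cursors c1@2 c2@4 c3@7, authorship ........
After op 2 (insert('j')): buffer="btjunjsubjb" (len 11), cursors c1@3 c2@6 c3@10, authorship ..1..2...3.
After op 3 (add_cursor(11)): buffer="btjunjsubjb" (len 11), cursors c1@3 c2@6 c3@10 c4@11, authorship ..1..2...3.
After op 4 (insert('j')): buffer="btjjunjjsubjjbj" (len 15), cursors c1@4 c2@8 c3@13 c4@15, authorship ..11..22...33.4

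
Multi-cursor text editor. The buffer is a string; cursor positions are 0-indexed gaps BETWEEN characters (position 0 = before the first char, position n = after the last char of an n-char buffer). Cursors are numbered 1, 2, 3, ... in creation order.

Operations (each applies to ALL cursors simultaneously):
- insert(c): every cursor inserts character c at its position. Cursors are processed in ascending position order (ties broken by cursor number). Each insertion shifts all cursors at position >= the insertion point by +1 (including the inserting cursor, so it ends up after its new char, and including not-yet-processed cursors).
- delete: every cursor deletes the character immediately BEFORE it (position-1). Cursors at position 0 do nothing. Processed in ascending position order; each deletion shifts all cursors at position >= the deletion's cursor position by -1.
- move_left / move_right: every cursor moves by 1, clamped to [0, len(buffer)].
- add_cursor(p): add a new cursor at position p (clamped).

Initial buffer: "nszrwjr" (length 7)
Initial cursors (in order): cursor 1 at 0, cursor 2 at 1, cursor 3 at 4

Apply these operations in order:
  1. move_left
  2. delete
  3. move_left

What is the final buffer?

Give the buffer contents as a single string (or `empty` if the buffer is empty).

Answer: nsrwjr

Derivation:
After op 1 (move_left): buffer="nszrwjr" (len 7), cursors c1@0 c2@0 c3@3, authorship .......
After op 2 (delete): buffer="nsrwjr" (len 6), cursors c1@0 c2@0 c3@2, authorship ......
After op 3 (move_left): buffer="nsrwjr" (len 6), cursors c1@0 c2@0 c3@1, authorship ......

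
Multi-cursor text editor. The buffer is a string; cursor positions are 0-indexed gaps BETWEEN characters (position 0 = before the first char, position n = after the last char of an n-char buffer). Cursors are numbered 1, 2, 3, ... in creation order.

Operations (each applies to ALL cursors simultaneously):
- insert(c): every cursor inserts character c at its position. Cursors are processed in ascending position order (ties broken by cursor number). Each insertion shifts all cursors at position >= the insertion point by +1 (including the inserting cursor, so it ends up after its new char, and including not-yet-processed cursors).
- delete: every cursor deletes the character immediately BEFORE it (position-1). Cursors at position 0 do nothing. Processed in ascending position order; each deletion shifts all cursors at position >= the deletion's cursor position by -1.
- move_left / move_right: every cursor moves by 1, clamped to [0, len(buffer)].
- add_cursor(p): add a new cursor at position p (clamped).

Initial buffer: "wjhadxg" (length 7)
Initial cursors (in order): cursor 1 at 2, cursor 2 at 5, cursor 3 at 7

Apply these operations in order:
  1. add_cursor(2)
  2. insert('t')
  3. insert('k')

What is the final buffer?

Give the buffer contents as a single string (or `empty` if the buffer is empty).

Answer: wjttkkhadtkxgtk

Derivation:
After op 1 (add_cursor(2)): buffer="wjhadxg" (len 7), cursors c1@2 c4@2 c2@5 c3@7, authorship .......
After op 2 (insert('t')): buffer="wjtthadtxgt" (len 11), cursors c1@4 c4@4 c2@8 c3@11, authorship ..14...2..3
After op 3 (insert('k')): buffer="wjttkkhadtkxgtk" (len 15), cursors c1@6 c4@6 c2@11 c3@15, authorship ..1414...22..33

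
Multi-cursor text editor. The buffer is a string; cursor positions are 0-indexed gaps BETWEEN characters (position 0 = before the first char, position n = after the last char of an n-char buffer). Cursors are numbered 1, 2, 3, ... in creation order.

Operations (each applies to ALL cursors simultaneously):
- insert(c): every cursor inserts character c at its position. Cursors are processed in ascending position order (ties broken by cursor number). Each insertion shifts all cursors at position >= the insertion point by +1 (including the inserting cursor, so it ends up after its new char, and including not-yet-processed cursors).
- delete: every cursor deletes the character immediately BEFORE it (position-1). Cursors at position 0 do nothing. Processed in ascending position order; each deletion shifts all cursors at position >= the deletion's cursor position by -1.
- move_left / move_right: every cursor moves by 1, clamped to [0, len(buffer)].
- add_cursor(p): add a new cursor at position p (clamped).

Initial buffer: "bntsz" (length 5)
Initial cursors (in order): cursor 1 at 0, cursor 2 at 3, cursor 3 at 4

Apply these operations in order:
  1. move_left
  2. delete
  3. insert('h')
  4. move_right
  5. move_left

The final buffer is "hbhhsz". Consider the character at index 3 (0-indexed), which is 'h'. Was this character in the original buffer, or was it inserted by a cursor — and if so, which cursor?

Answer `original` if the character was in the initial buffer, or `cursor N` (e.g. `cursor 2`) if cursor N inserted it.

Answer: cursor 3

Derivation:
After op 1 (move_left): buffer="bntsz" (len 5), cursors c1@0 c2@2 c3@3, authorship .....
After op 2 (delete): buffer="bsz" (len 3), cursors c1@0 c2@1 c3@1, authorship ...
After op 3 (insert('h')): buffer="hbhhsz" (len 6), cursors c1@1 c2@4 c3@4, authorship 1.23..
After op 4 (move_right): buffer="hbhhsz" (len 6), cursors c1@2 c2@5 c3@5, authorship 1.23..
After op 5 (move_left): buffer="hbhhsz" (len 6), cursors c1@1 c2@4 c3@4, authorship 1.23..
Authorship (.=original, N=cursor N): 1 . 2 3 . .
Index 3: author = 3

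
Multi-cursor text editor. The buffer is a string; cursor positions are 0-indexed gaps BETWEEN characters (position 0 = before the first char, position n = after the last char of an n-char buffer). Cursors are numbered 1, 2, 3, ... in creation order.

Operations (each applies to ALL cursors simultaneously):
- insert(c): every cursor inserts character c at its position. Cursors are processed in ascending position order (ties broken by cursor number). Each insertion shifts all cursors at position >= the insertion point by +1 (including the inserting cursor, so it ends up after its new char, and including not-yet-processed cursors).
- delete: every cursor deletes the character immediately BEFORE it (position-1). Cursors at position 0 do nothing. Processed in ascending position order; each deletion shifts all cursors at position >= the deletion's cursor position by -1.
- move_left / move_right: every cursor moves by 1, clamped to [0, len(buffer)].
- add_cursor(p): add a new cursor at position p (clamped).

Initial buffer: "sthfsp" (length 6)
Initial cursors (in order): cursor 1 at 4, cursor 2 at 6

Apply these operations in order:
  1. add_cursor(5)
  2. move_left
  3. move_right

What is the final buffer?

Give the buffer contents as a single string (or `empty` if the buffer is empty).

Answer: sthfsp

Derivation:
After op 1 (add_cursor(5)): buffer="sthfsp" (len 6), cursors c1@4 c3@5 c2@6, authorship ......
After op 2 (move_left): buffer="sthfsp" (len 6), cursors c1@3 c3@4 c2@5, authorship ......
After op 3 (move_right): buffer="sthfsp" (len 6), cursors c1@4 c3@5 c2@6, authorship ......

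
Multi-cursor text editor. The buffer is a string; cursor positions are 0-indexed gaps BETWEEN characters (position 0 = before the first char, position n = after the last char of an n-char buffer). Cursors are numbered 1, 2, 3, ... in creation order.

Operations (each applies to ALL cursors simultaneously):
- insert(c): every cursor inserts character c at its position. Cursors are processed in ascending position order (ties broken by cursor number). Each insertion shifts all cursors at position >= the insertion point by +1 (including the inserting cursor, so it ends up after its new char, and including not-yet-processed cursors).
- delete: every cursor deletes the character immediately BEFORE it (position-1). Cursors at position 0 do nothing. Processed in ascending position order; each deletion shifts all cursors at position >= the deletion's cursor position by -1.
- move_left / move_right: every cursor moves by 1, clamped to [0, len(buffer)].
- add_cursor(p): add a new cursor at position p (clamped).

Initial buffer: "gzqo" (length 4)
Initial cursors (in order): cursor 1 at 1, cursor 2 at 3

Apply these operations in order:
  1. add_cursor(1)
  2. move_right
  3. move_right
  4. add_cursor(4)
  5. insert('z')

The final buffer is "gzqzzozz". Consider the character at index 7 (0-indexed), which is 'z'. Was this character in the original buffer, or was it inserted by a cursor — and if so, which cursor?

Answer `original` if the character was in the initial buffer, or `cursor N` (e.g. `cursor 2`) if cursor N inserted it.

Answer: cursor 4

Derivation:
After op 1 (add_cursor(1)): buffer="gzqo" (len 4), cursors c1@1 c3@1 c2@3, authorship ....
After op 2 (move_right): buffer="gzqo" (len 4), cursors c1@2 c3@2 c2@4, authorship ....
After op 3 (move_right): buffer="gzqo" (len 4), cursors c1@3 c3@3 c2@4, authorship ....
After op 4 (add_cursor(4)): buffer="gzqo" (len 4), cursors c1@3 c3@3 c2@4 c4@4, authorship ....
After op 5 (insert('z')): buffer="gzqzzozz" (len 8), cursors c1@5 c3@5 c2@8 c4@8, authorship ...13.24
Authorship (.=original, N=cursor N): . . . 1 3 . 2 4
Index 7: author = 4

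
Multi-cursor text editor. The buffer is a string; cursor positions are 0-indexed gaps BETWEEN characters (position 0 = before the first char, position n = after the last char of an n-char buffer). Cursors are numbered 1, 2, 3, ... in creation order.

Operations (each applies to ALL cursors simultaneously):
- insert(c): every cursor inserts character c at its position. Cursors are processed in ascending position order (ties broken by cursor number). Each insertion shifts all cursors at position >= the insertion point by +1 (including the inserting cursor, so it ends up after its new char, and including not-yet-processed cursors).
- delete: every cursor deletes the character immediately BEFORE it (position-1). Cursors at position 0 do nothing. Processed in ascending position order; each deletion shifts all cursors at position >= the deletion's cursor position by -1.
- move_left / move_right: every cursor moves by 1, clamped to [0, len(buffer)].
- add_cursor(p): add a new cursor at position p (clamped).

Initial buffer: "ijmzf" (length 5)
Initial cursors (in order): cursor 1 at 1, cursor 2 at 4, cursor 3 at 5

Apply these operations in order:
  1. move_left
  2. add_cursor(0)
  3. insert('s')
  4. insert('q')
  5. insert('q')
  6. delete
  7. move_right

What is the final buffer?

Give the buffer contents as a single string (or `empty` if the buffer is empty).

After op 1 (move_left): buffer="ijmzf" (len 5), cursors c1@0 c2@3 c3@4, authorship .....
After op 2 (add_cursor(0)): buffer="ijmzf" (len 5), cursors c1@0 c4@0 c2@3 c3@4, authorship .....
After op 3 (insert('s')): buffer="ssijmszsf" (len 9), cursors c1@2 c4@2 c2@6 c3@8, authorship 14...2.3.
After op 4 (insert('q')): buffer="ssqqijmsqzsqf" (len 13), cursors c1@4 c4@4 c2@9 c3@12, authorship 1414...22.33.
After op 5 (insert('q')): buffer="ssqqqqijmsqqzsqqf" (len 17), cursors c1@6 c4@6 c2@12 c3@16, authorship 141414...222.333.
After op 6 (delete): buffer="ssqqijmsqzsqf" (len 13), cursors c1@4 c4@4 c2@9 c3@12, authorship 1414...22.33.
After op 7 (move_right): buffer="ssqqijmsqzsqf" (len 13), cursors c1@5 c4@5 c2@10 c3@13, authorship 1414...22.33.

Answer: ssqqijmsqzsqf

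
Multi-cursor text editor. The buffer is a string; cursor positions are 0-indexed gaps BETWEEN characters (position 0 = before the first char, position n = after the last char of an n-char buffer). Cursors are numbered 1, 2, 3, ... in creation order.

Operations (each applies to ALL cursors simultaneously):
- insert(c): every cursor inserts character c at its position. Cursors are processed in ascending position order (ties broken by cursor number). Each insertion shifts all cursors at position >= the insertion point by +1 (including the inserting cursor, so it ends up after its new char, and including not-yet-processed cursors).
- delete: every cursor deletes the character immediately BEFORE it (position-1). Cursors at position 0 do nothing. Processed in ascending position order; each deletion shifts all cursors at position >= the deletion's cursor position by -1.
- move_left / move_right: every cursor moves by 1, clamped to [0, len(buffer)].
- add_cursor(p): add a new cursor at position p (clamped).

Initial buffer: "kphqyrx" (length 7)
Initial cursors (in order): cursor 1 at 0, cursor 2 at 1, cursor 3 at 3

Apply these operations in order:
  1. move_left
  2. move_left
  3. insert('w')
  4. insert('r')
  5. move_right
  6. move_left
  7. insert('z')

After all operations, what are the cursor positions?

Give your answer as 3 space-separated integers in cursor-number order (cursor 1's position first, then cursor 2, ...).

After op 1 (move_left): buffer="kphqyrx" (len 7), cursors c1@0 c2@0 c3@2, authorship .......
After op 2 (move_left): buffer="kphqyrx" (len 7), cursors c1@0 c2@0 c3@1, authorship .......
After op 3 (insert('w')): buffer="wwkwphqyrx" (len 10), cursors c1@2 c2@2 c3@4, authorship 12.3......
After op 4 (insert('r')): buffer="wwrrkwrphqyrx" (len 13), cursors c1@4 c2@4 c3@7, authorship 1212.33......
After op 5 (move_right): buffer="wwrrkwrphqyrx" (len 13), cursors c1@5 c2@5 c3@8, authorship 1212.33......
After op 6 (move_left): buffer="wwrrkwrphqyrx" (len 13), cursors c1@4 c2@4 c3@7, authorship 1212.33......
After op 7 (insert('z')): buffer="wwrrzzkwrzphqyrx" (len 16), cursors c1@6 c2@6 c3@10, authorship 121212.333......

Answer: 6 6 10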